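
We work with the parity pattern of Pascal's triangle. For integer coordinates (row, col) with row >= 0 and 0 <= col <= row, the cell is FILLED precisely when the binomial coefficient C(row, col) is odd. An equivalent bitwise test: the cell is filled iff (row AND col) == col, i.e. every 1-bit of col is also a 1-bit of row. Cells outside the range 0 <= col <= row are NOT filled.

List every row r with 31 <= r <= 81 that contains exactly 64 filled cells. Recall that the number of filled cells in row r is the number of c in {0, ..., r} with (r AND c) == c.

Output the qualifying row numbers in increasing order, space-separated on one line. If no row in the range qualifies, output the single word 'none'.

Answer: 63

Derivation:
Row r has 2^popcount(r) filled cells, so we need popcount(r) = log2(64) = 6.
Scan r = 31..81 and keep those with exactly 6 one-bits:
r=31=11111 popcount=5 -> skip
r=32=100000 popcount=1 -> skip
r=33=100001 popcount=2 -> skip
r=34=100010 popcount=2 -> skip
r=35=100011 popcount=3 -> skip
r=36=100100 popcount=2 -> skip
r=37=100101 popcount=3 -> skip
r=38=100110 popcount=3 -> skip
r=39=100111 popcount=4 -> skip
r=40=101000 popcount=2 -> skip
r=41=101001 popcount=3 -> skip
r=42=101010 popcount=3 -> skip
r=43=101011 popcount=4 -> skip
r=44=101100 popcount=3 -> skip
r=45=101101 popcount=4 -> skip
r=46=101110 popcount=4 -> skip
r=47=101111 popcount=5 -> skip
r=48=110000 popcount=2 -> skip
r=49=110001 popcount=3 -> skip
r=50=110010 popcount=3 -> skip
r=51=110011 popcount=4 -> skip
r=52=110100 popcount=3 -> skip
r=53=110101 popcount=4 -> skip
r=54=110110 popcount=4 -> skip
r=55=110111 popcount=5 -> skip
r=56=111000 popcount=3 -> skip
r=57=111001 popcount=4 -> skip
r=58=111010 popcount=4 -> skip
r=59=111011 popcount=5 -> skip
r=60=111100 popcount=4 -> skip
r=61=111101 popcount=5 -> skip
r=62=111110 popcount=5 -> skip
r=63=111111 popcount=6 -> KEEP
r=64=1000000 popcount=1 -> skip
r=65=1000001 popcount=2 -> skip
r=66=1000010 popcount=2 -> skip
r=67=1000011 popcount=3 -> skip
r=68=1000100 popcount=2 -> skip
r=69=1000101 popcount=3 -> skip
r=70=1000110 popcount=3 -> skip
r=71=1000111 popcount=4 -> skip
r=72=1001000 popcount=2 -> skip
r=73=1001001 popcount=3 -> skip
r=74=1001010 popcount=3 -> skip
r=75=1001011 popcount=4 -> skip
r=76=1001100 popcount=3 -> skip
r=77=1001101 popcount=4 -> skip
r=78=1001110 popcount=4 -> skip
r=79=1001111 popcount=5 -> skip
r=80=1010000 popcount=2 -> skip
r=81=1010001 popcount=3 -> skip
Kept rows: 63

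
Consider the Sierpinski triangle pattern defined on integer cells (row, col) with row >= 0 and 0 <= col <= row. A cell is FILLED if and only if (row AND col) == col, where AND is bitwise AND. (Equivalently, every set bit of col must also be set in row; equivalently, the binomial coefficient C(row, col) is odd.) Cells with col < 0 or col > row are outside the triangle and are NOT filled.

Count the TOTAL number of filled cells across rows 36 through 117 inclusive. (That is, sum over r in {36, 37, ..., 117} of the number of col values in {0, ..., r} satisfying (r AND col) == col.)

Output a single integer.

Answer: 1398

Derivation:
r36=100100 pc2: +4 =4
r37=100101 pc3: +8 =12
r38=100110 pc3: +8 =20
r39=100111 pc4: +16 =36
r40=101000 pc2: +4 =40
r41=101001 pc3: +8 =48
r42=101010 pc3: +8 =56
r43=101011 pc4: +16 =72
r44=101100 pc3: +8 =80
r45=101101 pc4: +16 =96
r46=101110 pc4: +16 =112
r47=101111 pc5: +32 =144
r48=110000 pc2: +4 =148
r49=110001 pc3: +8 =156
r50=110010 pc3: +8 =164
r51=110011 pc4: +16 =180
r52=110100 pc3: +8 =188
r53=110101 pc4: +16 =204
r54=110110 pc4: +16 =220
r55=110111 pc5: +32 =252
r56=111000 pc3: +8 =260
r57=111001 pc4: +16 =276
r58=111010 pc4: +16 =292
r59=111011 pc5: +32 =324
r60=111100 pc4: +16 =340
r61=111101 pc5: +32 =372
r62=111110 pc5: +32 =404
r63=111111 pc6: +64 =468
r64=1000000 pc1: +2 =470
r65=1000001 pc2: +4 =474
r66=1000010 pc2: +4 =478
r67=1000011 pc3: +8 =486
r68=1000100 pc2: +4 =490
r69=1000101 pc3: +8 =498
r70=1000110 pc3: +8 =506
r71=1000111 pc4: +16 =522
r72=1001000 pc2: +4 =526
r73=1001001 pc3: +8 =534
r74=1001010 pc3: +8 =542
r75=1001011 pc4: +16 =558
r76=1001100 pc3: +8 =566
r77=1001101 pc4: +16 =582
r78=1001110 pc4: +16 =598
r79=1001111 pc5: +32 =630
r80=1010000 pc2: +4 =634
r81=1010001 pc3: +8 =642
r82=1010010 pc3: +8 =650
r83=1010011 pc4: +16 =666
r84=1010100 pc3: +8 =674
r85=1010101 pc4: +16 =690
r86=1010110 pc4: +16 =706
r87=1010111 pc5: +32 =738
r88=1011000 pc3: +8 =746
r89=1011001 pc4: +16 =762
r90=1011010 pc4: +16 =778
r91=1011011 pc5: +32 =810
r92=1011100 pc4: +16 =826
r93=1011101 pc5: +32 =858
r94=1011110 pc5: +32 =890
r95=1011111 pc6: +64 =954
r96=1100000 pc2: +4 =958
r97=1100001 pc3: +8 =966
r98=1100010 pc3: +8 =974
r99=1100011 pc4: +16 =990
r100=1100100 pc3: +8 =998
r101=1100101 pc4: +16 =1014
r102=1100110 pc4: +16 =1030
r103=1100111 pc5: +32 =1062
r104=1101000 pc3: +8 =1070
r105=1101001 pc4: +16 =1086
r106=1101010 pc4: +16 =1102
r107=1101011 pc5: +32 =1134
r108=1101100 pc4: +16 =1150
r109=1101101 pc5: +32 =1182
r110=1101110 pc5: +32 =1214
r111=1101111 pc6: +64 =1278
r112=1110000 pc3: +8 =1286
r113=1110001 pc4: +16 =1302
r114=1110010 pc4: +16 =1318
r115=1110011 pc5: +32 =1350
r116=1110100 pc4: +16 =1366
r117=1110101 pc5: +32 =1398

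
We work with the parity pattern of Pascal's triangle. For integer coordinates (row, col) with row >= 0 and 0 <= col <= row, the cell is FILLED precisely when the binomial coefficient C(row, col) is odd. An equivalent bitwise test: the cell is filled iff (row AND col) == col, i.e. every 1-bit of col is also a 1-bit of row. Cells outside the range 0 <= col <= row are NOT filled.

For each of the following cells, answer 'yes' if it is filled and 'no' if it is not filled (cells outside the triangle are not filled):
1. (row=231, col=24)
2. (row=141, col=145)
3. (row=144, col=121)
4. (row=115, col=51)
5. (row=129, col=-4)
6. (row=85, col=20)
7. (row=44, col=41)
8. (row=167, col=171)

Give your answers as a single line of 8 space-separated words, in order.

Answer: no no no yes no yes no no

Derivation:
(231,24): row=0b11100111, col=0b11000, row AND col = 0b0 = 0; 0 != 24 -> empty
(141,145): col outside [0, 141] -> not filled
(144,121): row=0b10010000, col=0b1111001, row AND col = 0b10000 = 16; 16 != 121 -> empty
(115,51): row=0b1110011, col=0b110011, row AND col = 0b110011 = 51; 51 == 51 -> filled
(129,-4): col outside [0, 129] -> not filled
(85,20): row=0b1010101, col=0b10100, row AND col = 0b10100 = 20; 20 == 20 -> filled
(44,41): row=0b101100, col=0b101001, row AND col = 0b101000 = 40; 40 != 41 -> empty
(167,171): col outside [0, 167] -> not filled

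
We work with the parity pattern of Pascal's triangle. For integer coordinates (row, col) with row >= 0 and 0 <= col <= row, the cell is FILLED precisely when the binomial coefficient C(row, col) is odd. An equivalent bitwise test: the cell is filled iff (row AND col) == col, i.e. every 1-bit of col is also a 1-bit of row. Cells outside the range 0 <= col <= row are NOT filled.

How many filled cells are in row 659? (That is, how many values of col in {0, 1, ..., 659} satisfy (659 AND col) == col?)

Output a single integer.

Answer: 32

Derivation:
659 in binary = 1010010011
popcount(659) = number of 1-bits in 1010010011 = 5
A col c satisfies (659 AND c) == c iff every set bit of c is also set in 659; each of the 5 set bits of 659 can independently be on or off in c.
count = 2^5 = 32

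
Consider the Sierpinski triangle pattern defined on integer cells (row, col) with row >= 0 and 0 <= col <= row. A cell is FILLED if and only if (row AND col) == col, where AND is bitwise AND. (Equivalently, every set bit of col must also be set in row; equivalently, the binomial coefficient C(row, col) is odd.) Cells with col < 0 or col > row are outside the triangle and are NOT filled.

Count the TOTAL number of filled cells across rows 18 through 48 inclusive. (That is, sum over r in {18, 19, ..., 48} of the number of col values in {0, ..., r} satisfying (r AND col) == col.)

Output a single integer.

Answer: 322

Derivation:
r18=10010 pc2: +4 =4
r19=10011 pc3: +8 =12
r20=10100 pc2: +4 =16
r21=10101 pc3: +8 =24
r22=10110 pc3: +8 =32
r23=10111 pc4: +16 =48
r24=11000 pc2: +4 =52
r25=11001 pc3: +8 =60
r26=11010 pc3: +8 =68
r27=11011 pc4: +16 =84
r28=11100 pc3: +8 =92
r29=11101 pc4: +16 =108
r30=11110 pc4: +16 =124
r31=11111 pc5: +32 =156
r32=100000 pc1: +2 =158
r33=100001 pc2: +4 =162
r34=100010 pc2: +4 =166
r35=100011 pc3: +8 =174
r36=100100 pc2: +4 =178
r37=100101 pc3: +8 =186
r38=100110 pc3: +8 =194
r39=100111 pc4: +16 =210
r40=101000 pc2: +4 =214
r41=101001 pc3: +8 =222
r42=101010 pc3: +8 =230
r43=101011 pc4: +16 =246
r44=101100 pc3: +8 =254
r45=101101 pc4: +16 =270
r46=101110 pc4: +16 =286
r47=101111 pc5: +32 =318
r48=110000 pc2: +4 =322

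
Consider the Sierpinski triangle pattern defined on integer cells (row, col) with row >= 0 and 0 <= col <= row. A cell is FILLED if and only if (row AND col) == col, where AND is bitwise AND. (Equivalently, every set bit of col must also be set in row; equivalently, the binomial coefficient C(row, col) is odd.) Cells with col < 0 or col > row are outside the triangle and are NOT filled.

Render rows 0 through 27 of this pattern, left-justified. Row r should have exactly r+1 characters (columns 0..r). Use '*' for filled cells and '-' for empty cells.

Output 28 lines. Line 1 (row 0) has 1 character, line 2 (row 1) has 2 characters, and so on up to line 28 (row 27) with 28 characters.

Answer: *
**
*-*
****
*---*
**--**
*-*-*-*
********
*-------*
**------**
*-*-----*-*
****----****
*---*---*---*
**--**--**--**
*-*-*-*-*-*-*-*
****************
*---------------*
**--------------**
*-*-------------*-*
****------------****
*---*-----------*---*
**--**----------**--**
*-*-*-*---------*-*-*-*
********--------********
*-------*-------*-------*
**------**------**------**
*-*-----*-*-----*-*-----*-*
****----****----****----****

Derivation:
r0=0: *
r1=1: **
r2=10: *-*
r3=11: ****
r4=100: *---*
r5=101: **--**
r6=110: *-*-*-*
r7=111: ********
r8=1000: *-------*
r9=1001: **------**
r10=1010: *-*-----*-*
r11=1011: ****----****
r12=1100: *---*---*---*
r13=1101: **--**--**--**
r14=1110: *-*-*-*-*-*-*-*
r15=1111: ****************
r16=10000: *---------------*
r17=10001: **--------------**
r18=10010: *-*-------------*-*
r19=10011: ****------------****
r20=10100: *---*-----------*---*
r21=10101: **--**----------**--**
r22=10110: *-*-*-*---------*-*-*-*
r23=10111: ********--------********
r24=11000: *-------*-------*-------*
r25=11001: **------**------**------**
r26=11010: *-*-----*-*-----*-*-----*-*
r27=11011: ****----****----****----****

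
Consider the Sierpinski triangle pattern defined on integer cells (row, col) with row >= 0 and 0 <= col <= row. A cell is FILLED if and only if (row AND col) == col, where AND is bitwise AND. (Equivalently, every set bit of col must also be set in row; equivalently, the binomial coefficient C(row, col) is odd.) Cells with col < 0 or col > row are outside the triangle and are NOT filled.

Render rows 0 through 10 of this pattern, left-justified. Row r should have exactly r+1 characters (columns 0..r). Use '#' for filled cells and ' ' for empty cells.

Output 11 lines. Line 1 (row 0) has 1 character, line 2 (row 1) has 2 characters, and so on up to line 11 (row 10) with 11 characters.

Answer: #
##
# #
####
#   #
##  ##
# # # #
########
#       #
##      ##
# #     # #

Derivation:
r0=0: #
r1=1: ##
r2=10: # #
r3=11: ####
r4=100: #   #
r5=101: ##  ##
r6=110: # # # #
r7=111: ########
r8=1000: #       #
r9=1001: ##      ##
r10=1010: # #     # #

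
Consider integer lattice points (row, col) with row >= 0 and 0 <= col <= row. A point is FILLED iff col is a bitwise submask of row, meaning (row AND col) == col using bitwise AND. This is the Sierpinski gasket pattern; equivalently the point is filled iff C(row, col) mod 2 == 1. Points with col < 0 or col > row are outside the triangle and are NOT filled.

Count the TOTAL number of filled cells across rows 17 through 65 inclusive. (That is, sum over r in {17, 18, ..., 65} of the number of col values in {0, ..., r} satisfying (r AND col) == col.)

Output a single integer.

Answer: 652

Derivation:
r17=10001 pc2: +4 =4
r18=10010 pc2: +4 =8
r19=10011 pc3: +8 =16
r20=10100 pc2: +4 =20
r21=10101 pc3: +8 =28
r22=10110 pc3: +8 =36
r23=10111 pc4: +16 =52
r24=11000 pc2: +4 =56
r25=11001 pc3: +8 =64
r26=11010 pc3: +8 =72
r27=11011 pc4: +16 =88
r28=11100 pc3: +8 =96
r29=11101 pc4: +16 =112
r30=11110 pc4: +16 =128
r31=11111 pc5: +32 =160
r32=100000 pc1: +2 =162
r33=100001 pc2: +4 =166
r34=100010 pc2: +4 =170
r35=100011 pc3: +8 =178
r36=100100 pc2: +4 =182
r37=100101 pc3: +8 =190
r38=100110 pc3: +8 =198
r39=100111 pc4: +16 =214
r40=101000 pc2: +4 =218
r41=101001 pc3: +8 =226
r42=101010 pc3: +8 =234
r43=101011 pc4: +16 =250
r44=101100 pc3: +8 =258
r45=101101 pc4: +16 =274
r46=101110 pc4: +16 =290
r47=101111 pc5: +32 =322
r48=110000 pc2: +4 =326
r49=110001 pc3: +8 =334
r50=110010 pc3: +8 =342
r51=110011 pc4: +16 =358
r52=110100 pc3: +8 =366
r53=110101 pc4: +16 =382
r54=110110 pc4: +16 =398
r55=110111 pc5: +32 =430
r56=111000 pc3: +8 =438
r57=111001 pc4: +16 =454
r58=111010 pc4: +16 =470
r59=111011 pc5: +32 =502
r60=111100 pc4: +16 =518
r61=111101 pc5: +32 =550
r62=111110 pc5: +32 =582
r63=111111 pc6: +64 =646
r64=1000000 pc1: +2 =648
r65=1000001 pc2: +4 =652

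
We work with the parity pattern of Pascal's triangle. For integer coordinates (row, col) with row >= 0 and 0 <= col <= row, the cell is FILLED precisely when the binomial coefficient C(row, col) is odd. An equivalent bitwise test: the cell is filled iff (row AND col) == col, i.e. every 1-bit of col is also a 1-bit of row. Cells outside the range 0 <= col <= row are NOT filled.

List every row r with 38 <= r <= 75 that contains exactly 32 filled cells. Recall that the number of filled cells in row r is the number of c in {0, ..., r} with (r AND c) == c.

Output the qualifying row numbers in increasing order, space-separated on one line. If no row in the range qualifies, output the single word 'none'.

Row r has 2^popcount(r) filled cells, so we need popcount(r) = log2(32) = 5.
Scan r = 38..75 and keep those with exactly 5 one-bits:
r=38=100110 popcount=3 -> skip
r=39=100111 popcount=4 -> skip
r=40=101000 popcount=2 -> skip
r=41=101001 popcount=3 -> skip
r=42=101010 popcount=3 -> skip
r=43=101011 popcount=4 -> skip
r=44=101100 popcount=3 -> skip
r=45=101101 popcount=4 -> skip
r=46=101110 popcount=4 -> skip
r=47=101111 popcount=5 -> KEEP
r=48=110000 popcount=2 -> skip
r=49=110001 popcount=3 -> skip
r=50=110010 popcount=3 -> skip
r=51=110011 popcount=4 -> skip
r=52=110100 popcount=3 -> skip
r=53=110101 popcount=4 -> skip
r=54=110110 popcount=4 -> skip
r=55=110111 popcount=5 -> KEEP
r=56=111000 popcount=3 -> skip
r=57=111001 popcount=4 -> skip
r=58=111010 popcount=4 -> skip
r=59=111011 popcount=5 -> KEEP
r=60=111100 popcount=4 -> skip
r=61=111101 popcount=5 -> KEEP
r=62=111110 popcount=5 -> KEEP
r=63=111111 popcount=6 -> skip
r=64=1000000 popcount=1 -> skip
r=65=1000001 popcount=2 -> skip
r=66=1000010 popcount=2 -> skip
r=67=1000011 popcount=3 -> skip
r=68=1000100 popcount=2 -> skip
r=69=1000101 popcount=3 -> skip
r=70=1000110 popcount=3 -> skip
r=71=1000111 popcount=4 -> skip
r=72=1001000 popcount=2 -> skip
r=73=1001001 popcount=3 -> skip
r=74=1001010 popcount=3 -> skip
r=75=1001011 popcount=4 -> skip
Kept rows: 47 55 59 61 62

Answer: 47 55 59 61 62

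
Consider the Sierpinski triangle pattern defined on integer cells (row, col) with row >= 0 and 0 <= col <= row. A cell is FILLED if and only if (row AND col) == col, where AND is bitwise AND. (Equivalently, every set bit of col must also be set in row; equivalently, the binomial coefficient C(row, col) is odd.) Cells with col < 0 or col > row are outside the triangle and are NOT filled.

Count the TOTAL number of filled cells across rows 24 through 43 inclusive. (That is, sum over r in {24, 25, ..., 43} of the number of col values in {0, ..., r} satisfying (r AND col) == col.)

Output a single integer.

Answer: 198

Derivation:
r24=11000 pc2: +4 =4
r25=11001 pc3: +8 =12
r26=11010 pc3: +8 =20
r27=11011 pc4: +16 =36
r28=11100 pc3: +8 =44
r29=11101 pc4: +16 =60
r30=11110 pc4: +16 =76
r31=11111 pc5: +32 =108
r32=100000 pc1: +2 =110
r33=100001 pc2: +4 =114
r34=100010 pc2: +4 =118
r35=100011 pc3: +8 =126
r36=100100 pc2: +4 =130
r37=100101 pc3: +8 =138
r38=100110 pc3: +8 =146
r39=100111 pc4: +16 =162
r40=101000 pc2: +4 =166
r41=101001 pc3: +8 =174
r42=101010 pc3: +8 =182
r43=101011 pc4: +16 =198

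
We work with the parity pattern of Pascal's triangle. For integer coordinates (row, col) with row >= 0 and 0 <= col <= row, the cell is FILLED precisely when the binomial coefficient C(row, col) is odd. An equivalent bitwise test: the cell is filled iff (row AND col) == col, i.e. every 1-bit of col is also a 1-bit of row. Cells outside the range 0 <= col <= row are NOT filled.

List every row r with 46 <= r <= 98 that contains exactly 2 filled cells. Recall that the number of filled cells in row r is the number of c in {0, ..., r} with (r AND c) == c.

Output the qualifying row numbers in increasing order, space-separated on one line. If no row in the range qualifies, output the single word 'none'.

Answer: 64

Derivation:
Row r has 2^popcount(r) filled cells, so we need popcount(r) = log2(2) = 1.
Scan r = 46..98 and keep those with exactly 1 one-bits:
r=46=101110 popcount=4 -> skip
r=47=101111 popcount=5 -> skip
r=48=110000 popcount=2 -> skip
r=49=110001 popcount=3 -> skip
r=50=110010 popcount=3 -> skip
r=51=110011 popcount=4 -> skip
r=52=110100 popcount=3 -> skip
r=53=110101 popcount=4 -> skip
r=54=110110 popcount=4 -> skip
r=55=110111 popcount=5 -> skip
r=56=111000 popcount=3 -> skip
r=57=111001 popcount=4 -> skip
r=58=111010 popcount=4 -> skip
r=59=111011 popcount=5 -> skip
r=60=111100 popcount=4 -> skip
r=61=111101 popcount=5 -> skip
r=62=111110 popcount=5 -> skip
r=63=111111 popcount=6 -> skip
r=64=1000000 popcount=1 -> KEEP
r=65=1000001 popcount=2 -> skip
r=66=1000010 popcount=2 -> skip
r=67=1000011 popcount=3 -> skip
r=68=1000100 popcount=2 -> skip
r=69=1000101 popcount=3 -> skip
r=70=1000110 popcount=3 -> skip
r=71=1000111 popcount=4 -> skip
r=72=1001000 popcount=2 -> skip
r=73=1001001 popcount=3 -> skip
r=74=1001010 popcount=3 -> skip
r=75=1001011 popcount=4 -> skip
r=76=1001100 popcount=3 -> skip
r=77=1001101 popcount=4 -> skip
r=78=1001110 popcount=4 -> skip
r=79=1001111 popcount=5 -> skip
r=80=1010000 popcount=2 -> skip
r=81=1010001 popcount=3 -> skip
r=82=1010010 popcount=3 -> skip
r=83=1010011 popcount=4 -> skip
r=84=1010100 popcount=3 -> skip
r=85=1010101 popcount=4 -> skip
r=86=1010110 popcount=4 -> skip
r=87=1010111 popcount=5 -> skip
r=88=1011000 popcount=3 -> skip
r=89=1011001 popcount=4 -> skip
r=90=1011010 popcount=4 -> skip
r=91=1011011 popcount=5 -> skip
r=92=1011100 popcount=4 -> skip
r=93=1011101 popcount=5 -> skip
r=94=1011110 popcount=5 -> skip
r=95=1011111 popcount=6 -> skip
r=96=1100000 popcount=2 -> skip
r=97=1100001 popcount=3 -> skip
r=98=1100010 popcount=3 -> skip
Kept rows: 64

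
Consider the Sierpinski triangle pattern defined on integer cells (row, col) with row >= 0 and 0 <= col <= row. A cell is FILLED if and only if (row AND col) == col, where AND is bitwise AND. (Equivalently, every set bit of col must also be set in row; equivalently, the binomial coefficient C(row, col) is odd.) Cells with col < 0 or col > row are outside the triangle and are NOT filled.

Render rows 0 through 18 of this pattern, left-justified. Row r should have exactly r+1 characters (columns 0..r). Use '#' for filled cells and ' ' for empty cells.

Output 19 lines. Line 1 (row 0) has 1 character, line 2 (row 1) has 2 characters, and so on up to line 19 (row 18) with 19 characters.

Answer: #
##
# #
####
#   #
##  ##
# # # #
########
#       #
##      ##
# #     # #
####    ####
#   #   #   #
##  ##  ##  ##
# # # # # # # #
################
#               #
##              ##
# #             # #

Derivation:
r0=0: #
r1=1: ##
r2=10: # #
r3=11: ####
r4=100: #   #
r5=101: ##  ##
r6=110: # # # #
r7=111: ########
r8=1000: #       #
r9=1001: ##      ##
r10=1010: # #     # #
r11=1011: ####    ####
r12=1100: #   #   #   #
r13=1101: ##  ##  ##  ##
r14=1110: # # # # # # # #
r15=1111: ################
r16=10000: #               #
r17=10001: ##              ##
r18=10010: # #             # #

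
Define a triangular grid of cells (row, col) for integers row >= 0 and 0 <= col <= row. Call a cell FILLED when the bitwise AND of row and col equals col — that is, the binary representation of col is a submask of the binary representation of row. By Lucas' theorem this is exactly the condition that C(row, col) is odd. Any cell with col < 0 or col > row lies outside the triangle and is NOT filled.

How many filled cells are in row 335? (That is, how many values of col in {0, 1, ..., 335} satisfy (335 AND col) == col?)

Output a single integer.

335 in binary = 101001111
popcount(335) = number of 1-bits in 101001111 = 6
A col c satisfies (335 AND c) == c iff every set bit of c is also set in 335; each of the 6 set bits of 335 can independently be on or off in c.
count = 2^6 = 64

Answer: 64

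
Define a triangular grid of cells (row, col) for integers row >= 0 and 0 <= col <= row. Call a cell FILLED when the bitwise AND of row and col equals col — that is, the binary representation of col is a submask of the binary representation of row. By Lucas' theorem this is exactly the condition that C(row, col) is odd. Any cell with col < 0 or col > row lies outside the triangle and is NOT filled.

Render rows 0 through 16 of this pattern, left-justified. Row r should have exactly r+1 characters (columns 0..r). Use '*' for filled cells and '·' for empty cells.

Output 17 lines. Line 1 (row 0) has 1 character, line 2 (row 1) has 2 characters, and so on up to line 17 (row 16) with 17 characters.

Answer: *
**
*·*
****
*···*
**··**
*·*·*·*
********
*·······*
**······**
*·*·····*·*
****····****
*···*···*···*
**··**··**··**
*·*·*·*·*·*·*·*
****************
*···············*

Derivation:
r0=0: *
r1=1: **
r2=10: *·*
r3=11: ****
r4=100: *···*
r5=101: **··**
r6=110: *·*·*·*
r7=111: ********
r8=1000: *·······*
r9=1001: **······**
r10=1010: *·*·····*·*
r11=1011: ****····****
r12=1100: *···*···*···*
r13=1101: **··**··**··**
r14=1110: *·*·*·*·*·*·*·*
r15=1111: ****************
r16=10000: *···············*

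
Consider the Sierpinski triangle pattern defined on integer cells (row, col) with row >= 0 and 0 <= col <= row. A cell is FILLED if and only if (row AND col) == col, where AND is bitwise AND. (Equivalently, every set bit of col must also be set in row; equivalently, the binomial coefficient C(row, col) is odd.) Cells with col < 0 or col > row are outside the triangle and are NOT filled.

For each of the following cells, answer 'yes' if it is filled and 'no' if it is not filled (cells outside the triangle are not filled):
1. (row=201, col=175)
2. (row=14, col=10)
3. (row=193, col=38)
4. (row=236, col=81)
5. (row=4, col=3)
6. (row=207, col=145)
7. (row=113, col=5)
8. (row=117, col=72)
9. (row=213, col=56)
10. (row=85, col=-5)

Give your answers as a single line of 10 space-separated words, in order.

(201,175): row=0b11001001, col=0b10101111, row AND col = 0b10001001 = 137; 137 != 175 -> empty
(14,10): row=0b1110, col=0b1010, row AND col = 0b1010 = 10; 10 == 10 -> filled
(193,38): row=0b11000001, col=0b100110, row AND col = 0b0 = 0; 0 != 38 -> empty
(236,81): row=0b11101100, col=0b1010001, row AND col = 0b1000000 = 64; 64 != 81 -> empty
(4,3): row=0b100, col=0b11, row AND col = 0b0 = 0; 0 != 3 -> empty
(207,145): row=0b11001111, col=0b10010001, row AND col = 0b10000001 = 129; 129 != 145 -> empty
(113,5): row=0b1110001, col=0b101, row AND col = 0b1 = 1; 1 != 5 -> empty
(117,72): row=0b1110101, col=0b1001000, row AND col = 0b1000000 = 64; 64 != 72 -> empty
(213,56): row=0b11010101, col=0b111000, row AND col = 0b10000 = 16; 16 != 56 -> empty
(85,-5): col outside [0, 85] -> not filled

Answer: no yes no no no no no no no no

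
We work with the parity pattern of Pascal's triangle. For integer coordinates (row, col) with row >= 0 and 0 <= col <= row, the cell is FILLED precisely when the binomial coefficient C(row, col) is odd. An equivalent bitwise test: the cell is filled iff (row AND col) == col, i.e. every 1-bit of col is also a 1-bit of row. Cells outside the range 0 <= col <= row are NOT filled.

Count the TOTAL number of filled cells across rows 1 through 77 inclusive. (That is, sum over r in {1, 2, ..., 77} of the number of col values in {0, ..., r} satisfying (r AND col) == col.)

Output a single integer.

r1=1 pc1: +2 =2
r2=10 pc1: +2 =4
r3=11 pc2: +4 =8
r4=100 pc1: +2 =10
r5=101 pc2: +4 =14
r6=110 pc2: +4 =18
r7=111 pc3: +8 =26
r8=1000 pc1: +2 =28
r9=1001 pc2: +4 =32
r10=1010 pc2: +4 =36
r11=1011 pc3: +8 =44
r12=1100 pc2: +4 =48
r13=1101 pc3: +8 =56
r14=1110 pc3: +8 =64
r15=1111 pc4: +16 =80
r16=10000 pc1: +2 =82
r17=10001 pc2: +4 =86
r18=10010 pc2: +4 =90
r19=10011 pc3: +8 =98
r20=10100 pc2: +4 =102
r21=10101 pc3: +8 =110
r22=10110 pc3: +8 =118
r23=10111 pc4: +16 =134
r24=11000 pc2: +4 =138
r25=11001 pc3: +8 =146
r26=11010 pc3: +8 =154
r27=11011 pc4: +16 =170
r28=11100 pc3: +8 =178
r29=11101 pc4: +16 =194
r30=11110 pc4: +16 =210
r31=11111 pc5: +32 =242
r32=100000 pc1: +2 =244
r33=100001 pc2: +4 =248
r34=100010 pc2: +4 =252
r35=100011 pc3: +8 =260
r36=100100 pc2: +4 =264
r37=100101 pc3: +8 =272
r38=100110 pc3: +8 =280
r39=100111 pc4: +16 =296
r40=101000 pc2: +4 =300
r41=101001 pc3: +8 =308
r42=101010 pc3: +8 =316
r43=101011 pc4: +16 =332
r44=101100 pc3: +8 =340
r45=101101 pc4: +16 =356
r46=101110 pc4: +16 =372
r47=101111 pc5: +32 =404
r48=110000 pc2: +4 =408
r49=110001 pc3: +8 =416
r50=110010 pc3: +8 =424
r51=110011 pc4: +16 =440
r52=110100 pc3: +8 =448
r53=110101 pc4: +16 =464
r54=110110 pc4: +16 =480
r55=110111 pc5: +32 =512
r56=111000 pc3: +8 =520
r57=111001 pc4: +16 =536
r58=111010 pc4: +16 =552
r59=111011 pc5: +32 =584
r60=111100 pc4: +16 =600
r61=111101 pc5: +32 =632
r62=111110 pc5: +32 =664
r63=111111 pc6: +64 =728
r64=1000000 pc1: +2 =730
r65=1000001 pc2: +4 =734
r66=1000010 pc2: +4 =738
r67=1000011 pc3: +8 =746
r68=1000100 pc2: +4 =750
r69=1000101 pc3: +8 =758
r70=1000110 pc3: +8 =766
r71=1000111 pc4: +16 =782
r72=1001000 pc2: +4 =786
r73=1001001 pc3: +8 =794
r74=1001010 pc3: +8 =802
r75=1001011 pc4: +16 =818
r76=1001100 pc3: +8 =826
r77=1001101 pc4: +16 =842

Answer: 842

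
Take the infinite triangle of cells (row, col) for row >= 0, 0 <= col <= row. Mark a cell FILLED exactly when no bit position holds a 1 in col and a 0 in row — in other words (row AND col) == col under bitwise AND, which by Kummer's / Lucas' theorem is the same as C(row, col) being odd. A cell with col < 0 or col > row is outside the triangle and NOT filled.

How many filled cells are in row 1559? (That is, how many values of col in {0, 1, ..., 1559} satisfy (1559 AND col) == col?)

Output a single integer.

Answer: 64

Derivation:
1559 in binary = 11000010111
popcount(1559) = number of 1-bits in 11000010111 = 6
A col c satisfies (1559 AND c) == c iff every set bit of c is also set in 1559; each of the 6 set bits of 1559 can independently be on or off in c.
count = 2^6 = 64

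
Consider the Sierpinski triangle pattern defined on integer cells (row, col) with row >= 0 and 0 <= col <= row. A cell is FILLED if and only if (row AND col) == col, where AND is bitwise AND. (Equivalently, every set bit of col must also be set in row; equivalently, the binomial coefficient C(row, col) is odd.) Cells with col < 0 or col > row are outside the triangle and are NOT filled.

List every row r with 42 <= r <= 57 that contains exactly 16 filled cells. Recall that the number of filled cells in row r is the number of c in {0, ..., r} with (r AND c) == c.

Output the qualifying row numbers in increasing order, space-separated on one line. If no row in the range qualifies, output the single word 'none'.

Row r has 2^popcount(r) filled cells, so we need popcount(r) = log2(16) = 4.
Scan r = 42..57 and keep those with exactly 4 one-bits:
r=42=101010 popcount=3 -> skip
r=43=101011 popcount=4 -> KEEP
r=44=101100 popcount=3 -> skip
r=45=101101 popcount=4 -> KEEP
r=46=101110 popcount=4 -> KEEP
r=47=101111 popcount=5 -> skip
r=48=110000 popcount=2 -> skip
r=49=110001 popcount=3 -> skip
r=50=110010 popcount=3 -> skip
r=51=110011 popcount=4 -> KEEP
r=52=110100 popcount=3 -> skip
r=53=110101 popcount=4 -> KEEP
r=54=110110 popcount=4 -> KEEP
r=55=110111 popcount=5 -> skip
r=56=111000 popcount=3 -> skip
r=57=111001 popcount=4 -> KEEP
Kept rows: 43 45 46 51 53 54 57

Answer: 43 45 46 51 53 54 57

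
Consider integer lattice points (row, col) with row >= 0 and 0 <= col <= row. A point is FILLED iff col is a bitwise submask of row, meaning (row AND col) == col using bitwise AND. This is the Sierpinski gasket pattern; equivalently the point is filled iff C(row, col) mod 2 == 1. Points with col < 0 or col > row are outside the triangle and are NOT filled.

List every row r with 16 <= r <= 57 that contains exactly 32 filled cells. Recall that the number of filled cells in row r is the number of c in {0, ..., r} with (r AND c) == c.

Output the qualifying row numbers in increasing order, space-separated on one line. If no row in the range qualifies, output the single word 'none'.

Answer: 31 47 55

Derivation:
Row r has 2^popcount(r) filled cells, so we need popcount(r) = log2(32) = 5.
Scan r = 16..57 and keep those with exactly 5 one-bits:
r=16=10000 popcount=1 -> skip
r=17=10001 popcount=2 -> skip
r=18=10010 popcount=2 -> skip
r=19=10011 popcount=3 -> skip
r=20=10100 popcount=2 -> skip
r=21=10101 popcount=3 -> skip
r=22=10110 popcount=3 -> skip
r=23=10111 popcount=4 -> skip
r=24=11000 popcount=2 -> skip
r=25=11001 popcount=3 -> skip
r=26=11010 popcount=3 -> skip
r=27=11011 popcount=4 -> skip
r=28=11100 popcount=3 -> skip
r=29=11101 popcount=4 -> skip
r=30=11110 popcount=4 -> skip
r=31=11111 popcount=5 -> KEEP
r=32=100000 popcount=1 -> skip
r=33=100001 popcount=2 -> skip
r=34=100010 popcount=2 -> skip
r=35=100011 popcount=3 -> skip
r=36=100100 popcount=2 -> skip
r=37=100101 popcount=3 -> skip
r=38=100110 popcount=3 -> skip
r=39=100111 popcount=4 -> skip
r=40=101000 popcount=2 -> skip
r=41=101001 popcount=3 -> skip
r=42=101010 popcount=3 -> skip
r=43=101011 popcount=4 -> skip
r=44=101100 popcount=3 -> skip
r=45=101101 popcount=4 -> skip
r=46=101110 popcount=4 -> skip
r=47=101111 popcount=5 -> KEEP
r=48=110000 popcount=2 -> skip
r=49=110001 popcount=3 -> skip
r=50=110010 popcount=3 -> skip
r=51=110011 popcount=4 -> skip
r=52=110100 popcount=3 -> skip
r=53=110101 popcount=4 -> skip
r=54=110110 popcount=4 -> skip
r=55=110111 popcount=5 -> KEEP
r=56=111000 popcount=3 -> skip
r=57=111001 popcount=4 -> skip
Kept rows: 31 47 55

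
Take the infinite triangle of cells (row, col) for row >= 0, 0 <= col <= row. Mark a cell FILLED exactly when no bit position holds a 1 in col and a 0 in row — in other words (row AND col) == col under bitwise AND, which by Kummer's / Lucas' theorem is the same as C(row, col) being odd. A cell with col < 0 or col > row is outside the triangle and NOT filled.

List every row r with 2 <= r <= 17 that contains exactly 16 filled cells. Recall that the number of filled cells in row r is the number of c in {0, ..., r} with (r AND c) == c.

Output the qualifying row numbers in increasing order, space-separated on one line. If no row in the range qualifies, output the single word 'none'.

Answer: 15

Derivation:
Row r has 2^popcount(r) filled cells, so we need popcount(r) = log2(16) = 4.
Scan r = 2..17 and keep those with exactly 4 one-bits:
r=2=10 popcount=1 -> skip
r=3=11 popcount=2 -> skip
r=4=100 popcount=1 -> skip
r=5=101 popcount=2 -> skip
r=6=110 popcount=2 -> skip
r=7=111 popcount=3 -> skip
r=8=1000 popcount=1 -> skip
r=9=1001 popcount=2 -> skip
r=10=1010 popcount=2 -> skip
r=11=1011 popcount=3 -> skip
r=12=1100 popcount=2 -> skip
r=13=1101 popcount=3 -> skip
r=14=1110 popcount=3 -> skip
r=15=1111 popcount=4 -> KEEP
r=16=10000 popcount=1 -> skip
r=17=10001 popcount=2 -> skip
Kept rows: 15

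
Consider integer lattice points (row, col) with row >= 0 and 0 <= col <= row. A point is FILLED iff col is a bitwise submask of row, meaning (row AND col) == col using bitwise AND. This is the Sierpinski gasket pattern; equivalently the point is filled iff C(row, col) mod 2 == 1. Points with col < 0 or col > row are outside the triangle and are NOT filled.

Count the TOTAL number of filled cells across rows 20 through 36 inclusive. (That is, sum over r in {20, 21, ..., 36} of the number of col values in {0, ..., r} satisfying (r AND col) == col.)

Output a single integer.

r20=10100 pc2: +4 =4
r21=10101 pc3: +8 =12
r22=10110 pc3: +8 =20
r23=10111 pc4: +16 =36
r24=11000 pc2: +4 =40
r25=11001 pc3: +8 =48
r26=11010 pc3: +8 =56
r27=11011 pc4: +16 =72
r28=11100 pc3: +8 =80
r29=11101 pc4: +16 =96
r30=11110 pc4: +16 =112
r31=11111 pc5: +32 =144
r32=100000 pc1: +2 =146
r33=100001 pc2: +4 =150
r34=100010 pc2: +4 =154
r35=100011 pc3: +8 =162
r36=100100 pc2: +4 =166

Answer: 166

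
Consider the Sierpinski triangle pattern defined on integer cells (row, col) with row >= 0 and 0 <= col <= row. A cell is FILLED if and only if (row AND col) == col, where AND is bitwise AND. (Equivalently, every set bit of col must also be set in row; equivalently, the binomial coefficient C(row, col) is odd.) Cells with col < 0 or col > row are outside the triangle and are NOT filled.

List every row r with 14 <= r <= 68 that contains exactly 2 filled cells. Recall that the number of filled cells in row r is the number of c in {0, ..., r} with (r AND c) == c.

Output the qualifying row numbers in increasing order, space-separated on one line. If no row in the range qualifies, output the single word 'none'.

Answer: 16 32 64

Derivation:
Row r has 2^popcount(r) filled cells, so we need popcount(r) = log2(2) = 1.
Scan r = 14..68 and keep those with exactly 1 one-bits:
r=14=1110 popcount=3 -> skip
r=15=1111 popcount=4 -> skip
r=16=10000 popcount=1 -> KEEP
r=17=10001 popcount=2 -> skip
r=18=10010 popcount=2 -> skip
r=19=10011 popcount=3 -> skip
r=20=10100 popcount=2 -> skip
r=21=10101 popcount=3 -> skip
r=22=10110 popcount=3 -> skip
r=23=10111 popcount=4 -> skip
r=24=11000 popcount=2 -> skip
r=25=11001 popcount=3 -> skip
r=26=11010 popcount=3 -> skip
r=27=11011 popcount=4 -> skip
r=28=11100 popcount=3 -> skip
r=29=11101 popcount=4 -> skip
r=30=11110 popcount=4 -> skip
r=31=11111 popcount=5 -> skip
r=32=100000 popcount=1 -> KEEP
r=33=100001 popcount=2 -> skip
r=34=100010 popcount=2 -> skip
r=35=100011 popcount=3 -> skip
r=36=100100 popcount=2 -> skip
r=37=100101 popcount=3 -> skip
r=38=100110 popcount=3 -> skip
r=39=100111 popcount=4 -> skip
r=40=101000 popcount=2 -> skip
r=41=101001 popcount=3 -> skip
r=42=101010 popcount=3 -> skip
r=43=101011 popcount=4 -> skip
r=44=101100 popcount=3 -> skip
r=45=101101 popcount=4 -> skip
r=46=101110 popcount=4 -> skip
r=47=101111 popcount=5 -> skip
r=48=110000 popcount=2 -> skip
r=49=110001 popcount=3 -> skip
r=50=110010 popcount=3 -> skip
r=51=110011 popcount=4 -> skip
r=52=110100 popcount=3 -> skip
r=53=110101 popcount=4 -> skip
r=54=110110 popcount=4 -> skip
r=55=110111 popcount=5 -> skip
r=56=111000 popcount=3 -> skip
r=57=111001 popcount=4 -> skip
r=58=111010 popcount=4 -> skip
r=59=111011 popcount=5 -> skip
r=60=111100 popcount=4 -> skip
r=61=111101 popcount=5 -> skip
r=62=111110 popcount=5 -> skip
r=63=111111 popcount=6 -> skip
r=64=1000000 popcount=1 -> KEEP
r=65=1000001 popcount=2 -> skip
r=66=1000010 popcount=2 -> skip
r=67=1000011 popcount=3 -> skip
r=68=1000100 popcount=2 -> skip
Kept rows: 16 32 64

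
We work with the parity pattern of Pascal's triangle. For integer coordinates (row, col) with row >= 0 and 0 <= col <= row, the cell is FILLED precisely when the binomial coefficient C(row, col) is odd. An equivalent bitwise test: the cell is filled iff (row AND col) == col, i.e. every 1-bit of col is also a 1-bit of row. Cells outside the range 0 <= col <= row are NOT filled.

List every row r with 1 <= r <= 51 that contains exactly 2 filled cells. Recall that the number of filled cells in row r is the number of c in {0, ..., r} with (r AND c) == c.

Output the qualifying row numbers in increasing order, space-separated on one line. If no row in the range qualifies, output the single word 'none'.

Row r has 2^popcount(r) filled cells, so we need popcount(r) = log2(2) = 1.
Scan r = 1..51 and keep those with exactly 1 one-bits:
r=1=1 popcount=1 -> KEEP
r=2=10 popcount=1 -> KEEP
r=3=11 popcount=2 -> skip
r=4=100 popcount=1 -> KEEP
r=5=101 popcount=2 -> skip
r=6=110 popcount=2 -> skip
r=7=111 popcount=3 -> skip
r=8=1000 popcount=1 -> KEEP
r=9=1001 popcount=2 -> skip
r=10=1010 popcount=2 -> skip
r=11=1011 popcount=3 -> skip
r=12=1100 popcount=2 -> skip
r=13=1101 popcount=3 -> skip
r=14=1110 popcount=3 -> skip
r=15=1111 popcount=4 -> skip
r=16=10000 popcount=1 -> KEEP
r=17=10001 popcount=2 -> skip
r=18=10010 popcount=2 -> skip
r=19=10011 popcount=3 -> skip
r=20=10100 popcount=2 -> skip
r=21=10101 popcount=3 -> skip
r=22=10110 popcount=3 -> skip
r=23=10111 popcount=4 -> skip
r=24=11000 popcount=2 -> skip
r=25=11001 popcount=3 -> skip
r=26=11010 popcount=3 -> skip
r=27=11011 popcount=4 -> skip
r=28=11100 popcount=3 -> skip
r=29=11101 popcount=4 -> skip
r=30=11110 popcount=4 -> skip
r=31=11111 popcount=5 -> skip
r=32=100000 popcount=1 -> KEEP
r=33=100001 popcount=2 -> skip
r=34=100010 popcount=2 -> skip
r=35=100011 popcount=3 -> skip
r=36=100100 popcount=2 -> skip
r=37=100101 popcount=3 -> skip
r=38=100110 popcount=3 -> skip
r=39=100111 popcount=4 -> skip
r=40=101000 popcount=2 -> skip
r=41=101001 popcount=3 -> skip
r=42=101010 popcount=3 -> skip
r=43=101011 popcount=4 -> skip
r=44=101100 popcount=3 -> skip
r=45=101101 popcount=4 -> skip
r=46=101110 popcount=4 -> skip
r=47=101111 popcount=5 -> skip
r=48=110000 popcount=2 -> skip
r=49=110001 popcount=3 -> skip
r=50=110010 popcount=3 -> skip
r=51=110011 popcount=4 -> skip
Kept rows: 1 2 4 8 16 32

Answer: 1 2 4 8 16 32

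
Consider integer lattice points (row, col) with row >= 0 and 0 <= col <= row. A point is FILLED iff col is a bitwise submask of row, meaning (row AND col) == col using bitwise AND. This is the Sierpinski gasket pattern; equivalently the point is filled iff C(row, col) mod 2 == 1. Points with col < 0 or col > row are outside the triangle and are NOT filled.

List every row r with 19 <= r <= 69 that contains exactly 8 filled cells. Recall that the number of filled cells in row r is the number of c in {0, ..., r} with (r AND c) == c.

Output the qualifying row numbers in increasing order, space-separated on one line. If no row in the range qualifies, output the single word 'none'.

Answer: 19 21 22 25 26 28 35 37 38 41 42 44 49 50 52 56 67 69

Derivation:
Row r has 2^popcount(r) filled cells, so we need popcount(r) = log2(8) = 3.
Scan r = 19..69 and keep those with exactly 3 one-bits:
r=19=10011 popcount=3 -> KEEP
r=20=10100 popcount=2 -> skip
r=21=10101 popcount=3 -> KEEP
r=22=10110 popcount=3 -> KEEP
r=23=10111 popcount=4 -> skip
r=24=11000 popcount=2 -> skip
r=25=11001 popcount=3 -> KEEP
r=26=11010 popcount=3 -> KEEP
r=27=11011 popcount=4 -> skip
r=28=11100 popcount=3 -> KEEP
r=29=11101 popcount=4 -> skip
r=30=11110 popcount=4 -> skip
r=31=11111 popcount=5 -> skip
r=32=100000 popcount=1 -> skip
r=33=100001 popcount=2 -> skip
r=34=100010 popcount=2 -> skip
r=35=100011 popcount=3 -> KEEP
r=36=100100 popcount=2 -> skip
r=37=100101 popcount=3 -> KEEP
r=38=100110 popcount=3 -> KEEP
r=39=100111 popcount=4 -> skip
r=40=101000 popcount=2 -> skip
r=41=101001 popcount=3 -> KEEP
r=42=101010 popcount=3 -> KEEP
r=43=101011 popcount=4 -> skip
r=44=101100 popcount=3 -> KEEP
r=45=101101 popcount=4 -> skip
r=46=101110 popcount=4 -> skip
r=47=101111 popcount=5 -> skip
r=48=110000 popcount=2 -> skip
r=49=110001 popcount=3 -> KEEP
r=50=110010 popcount=3 -> KEEP
r=51=110011 popcount=4 -> skip
r=52=110100 popcount=3 -> KEEP
r=53=110101 popcount=4 -> skip
r=54=110110 popcount=4 -> skip
r=55=110111 popcount=5 -> skip
r=56=111000 popcount=3 -> KEEP
r=57=111001 popcount=4 -> skip
r=58=111010 popcount=4 -> skip
r=59=111011 popcount=5 -> skip
r=60=111100 popcount=4 -> skip
r=61=111101 popcount=5 -> skip
r=62=111110 popcount=5 -> skip
r=63=111111 popcount=6 -> skip
r=64=1000000 popcount=1 -> skip
r=65=1000001 popcount=2 -> skip
r=66=1000010 popcount=2 -> skip
r=67=1000011 popcount=3 -> KEEP
r=68=1000100 popcount=2 -> skip
r=69=1000101 popcount=3 -> KEEP
Kept rows: 19 21 22 25 26 28 35 37 38 41 42 44 49 50 52 56 67 69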